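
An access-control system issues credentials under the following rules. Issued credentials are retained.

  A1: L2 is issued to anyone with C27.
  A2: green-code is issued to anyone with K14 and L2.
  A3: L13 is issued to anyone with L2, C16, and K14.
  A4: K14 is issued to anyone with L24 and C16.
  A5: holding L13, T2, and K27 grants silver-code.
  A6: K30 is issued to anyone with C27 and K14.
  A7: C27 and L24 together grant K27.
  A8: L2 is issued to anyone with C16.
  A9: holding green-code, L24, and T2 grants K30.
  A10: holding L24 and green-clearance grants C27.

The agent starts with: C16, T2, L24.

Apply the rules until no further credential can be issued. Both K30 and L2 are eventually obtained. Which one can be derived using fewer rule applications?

L2

L2: Holding C16 grants L2 (A8). [1 rule application]
K30: Holding C16 grants L2 (A8). Holding L24 and C16 grants K14 (A4). Holding K14 and L2 grants green-code (A2). Holding green-code, L24, and T2 grants K30 (A9). [4 rule applications]
L2 needs fewer.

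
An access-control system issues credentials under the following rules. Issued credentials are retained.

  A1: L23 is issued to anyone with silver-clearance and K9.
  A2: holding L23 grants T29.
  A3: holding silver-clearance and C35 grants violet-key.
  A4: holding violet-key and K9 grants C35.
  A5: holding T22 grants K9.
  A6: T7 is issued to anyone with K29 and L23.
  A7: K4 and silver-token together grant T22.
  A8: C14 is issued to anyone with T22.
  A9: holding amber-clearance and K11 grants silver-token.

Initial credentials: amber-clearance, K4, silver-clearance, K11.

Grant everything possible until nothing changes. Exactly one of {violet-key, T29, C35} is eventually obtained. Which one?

Holding amber-clearance and K11 grants silver-token (A9).
Holding K4 and silver-token grants T22 (A7).
Holding T22 grants K9 (A5).
Holding silver-clearance and K9 grants L23 (A1).
Holding L23 grants T29 (A2).
C35 would need violet-key and K9 (A4), but violet-key is never granted. violet-key would need silver-clearance and C35 (A3), but C35 is never granted.

T29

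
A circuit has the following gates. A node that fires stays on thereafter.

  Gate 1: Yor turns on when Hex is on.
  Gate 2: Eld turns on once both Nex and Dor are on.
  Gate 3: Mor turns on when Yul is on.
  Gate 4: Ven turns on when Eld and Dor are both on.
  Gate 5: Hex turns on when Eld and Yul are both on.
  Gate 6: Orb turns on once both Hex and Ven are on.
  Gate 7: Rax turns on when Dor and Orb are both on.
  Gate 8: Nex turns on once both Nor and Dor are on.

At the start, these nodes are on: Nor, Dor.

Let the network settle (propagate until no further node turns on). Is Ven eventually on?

Gate 8: Nor and Dor on → Nex on.
Gate 2: Nex and Dor on → Eld on.
Eld and Dor are on, so Ven turns on (Gate 4).

Yes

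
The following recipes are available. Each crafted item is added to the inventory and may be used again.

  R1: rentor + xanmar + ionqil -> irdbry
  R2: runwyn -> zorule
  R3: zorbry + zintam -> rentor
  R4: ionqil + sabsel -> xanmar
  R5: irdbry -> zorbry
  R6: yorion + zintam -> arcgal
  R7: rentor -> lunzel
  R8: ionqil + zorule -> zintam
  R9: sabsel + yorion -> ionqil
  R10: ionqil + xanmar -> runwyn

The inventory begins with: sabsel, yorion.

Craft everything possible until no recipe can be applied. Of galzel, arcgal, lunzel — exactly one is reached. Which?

sabsel + yorion -> ionqil (R9).
Using R4, ionqil and sabsel make xanmar.
ionqil + xanmar -> runwyn (R10).
Using R2, runwyn makes zorule.
Using R8, ionqil and zorule make zintam.
yorion + zintam -> arcgal (R6).
lunzel would need rentor (R7), but rentor is never obtained. No rule produces galzel, and it is not given.

arcgal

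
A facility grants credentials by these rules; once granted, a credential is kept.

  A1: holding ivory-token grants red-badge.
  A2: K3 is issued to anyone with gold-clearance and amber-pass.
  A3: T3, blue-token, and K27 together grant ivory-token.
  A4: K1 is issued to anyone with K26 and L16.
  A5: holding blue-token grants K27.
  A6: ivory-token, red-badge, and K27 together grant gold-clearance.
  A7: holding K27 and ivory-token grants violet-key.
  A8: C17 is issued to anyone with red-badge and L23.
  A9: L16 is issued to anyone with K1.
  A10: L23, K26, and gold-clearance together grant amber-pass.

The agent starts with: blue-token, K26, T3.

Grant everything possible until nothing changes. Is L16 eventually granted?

L16 would need K1 (A9), but K1 is never granted.

No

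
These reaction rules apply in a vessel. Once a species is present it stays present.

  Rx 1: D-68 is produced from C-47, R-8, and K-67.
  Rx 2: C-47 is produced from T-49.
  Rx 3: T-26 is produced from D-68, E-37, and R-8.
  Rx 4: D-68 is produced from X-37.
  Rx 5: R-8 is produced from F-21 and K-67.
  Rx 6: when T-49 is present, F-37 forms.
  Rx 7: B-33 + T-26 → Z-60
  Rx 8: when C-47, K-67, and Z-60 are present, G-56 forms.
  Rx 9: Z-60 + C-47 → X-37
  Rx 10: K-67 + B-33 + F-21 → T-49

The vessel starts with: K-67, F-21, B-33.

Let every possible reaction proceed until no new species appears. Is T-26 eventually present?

No

T-26 would need D-68, E-37, and R-8 (Rx 3), but E-37 never forms.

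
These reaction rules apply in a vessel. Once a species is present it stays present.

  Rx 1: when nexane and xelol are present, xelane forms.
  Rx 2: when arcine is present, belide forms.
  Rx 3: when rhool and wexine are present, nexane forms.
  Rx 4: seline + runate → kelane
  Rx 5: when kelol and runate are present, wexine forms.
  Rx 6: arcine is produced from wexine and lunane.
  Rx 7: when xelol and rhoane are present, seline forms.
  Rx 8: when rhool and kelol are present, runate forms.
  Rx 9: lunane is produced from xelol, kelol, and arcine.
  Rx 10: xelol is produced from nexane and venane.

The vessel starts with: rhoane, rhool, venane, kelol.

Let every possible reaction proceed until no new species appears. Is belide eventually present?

belide would need arcine (Rx 2), but arcine never forms.

No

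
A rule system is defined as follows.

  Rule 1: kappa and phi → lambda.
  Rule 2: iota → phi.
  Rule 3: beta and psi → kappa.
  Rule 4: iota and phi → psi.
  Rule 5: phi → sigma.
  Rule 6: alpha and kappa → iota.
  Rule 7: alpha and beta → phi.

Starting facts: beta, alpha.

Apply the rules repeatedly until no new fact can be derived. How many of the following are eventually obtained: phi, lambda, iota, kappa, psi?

From alpha and beta, Rule 7 gives phi.
phi: reached.
lambda would need kappa and phi (Rule 1), but kappa is never established.
iota would need alpha and kappa (Rule 6), but kappa is never established.
kappa would need beta and psi (Rule 3), but psi is never established.
psi would need iota and phi (Rule 4), but iota is never established.
Reached: phi — 1 of the 5.

1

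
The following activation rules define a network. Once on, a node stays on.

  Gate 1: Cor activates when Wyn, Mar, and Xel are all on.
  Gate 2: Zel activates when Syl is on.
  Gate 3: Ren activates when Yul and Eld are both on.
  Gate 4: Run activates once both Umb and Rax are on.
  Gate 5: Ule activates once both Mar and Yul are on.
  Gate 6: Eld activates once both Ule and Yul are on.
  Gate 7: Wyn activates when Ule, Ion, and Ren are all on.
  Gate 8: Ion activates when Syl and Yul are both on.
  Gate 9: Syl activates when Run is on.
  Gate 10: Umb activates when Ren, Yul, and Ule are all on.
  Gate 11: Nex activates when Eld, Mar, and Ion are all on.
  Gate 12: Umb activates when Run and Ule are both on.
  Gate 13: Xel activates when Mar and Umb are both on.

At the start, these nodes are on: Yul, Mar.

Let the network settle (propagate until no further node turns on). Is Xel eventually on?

Yes

Gate 5: Mar and Yul on → Ule on.
Gate 6: Ule and Yul on → Eld on.
Yul and Eld are on, so Ren activates (Gate 3).
Ren, Yul, and Ule are on, so Umb activates (Gate 10).
Gate 13: Mar and Umb on → Xel on.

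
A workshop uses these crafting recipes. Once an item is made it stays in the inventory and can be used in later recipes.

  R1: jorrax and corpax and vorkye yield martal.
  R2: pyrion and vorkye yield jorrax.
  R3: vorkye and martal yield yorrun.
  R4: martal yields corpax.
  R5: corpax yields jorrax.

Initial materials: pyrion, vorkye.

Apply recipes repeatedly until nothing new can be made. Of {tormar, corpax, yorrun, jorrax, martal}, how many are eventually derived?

pyrion and vorkye → jorrax (R2).
No rule produces tormar, and it is not given.
corpax would need martal (R4), but martal is never obtained.
yorrun would need vorkye and martal (R3), but martal is never obtained.
jorrax: reached.
martal would need jorrax, corpax, and vorkye (R1), but corpax is never obtained.
Reached: jorrax — 1 of the 5.

1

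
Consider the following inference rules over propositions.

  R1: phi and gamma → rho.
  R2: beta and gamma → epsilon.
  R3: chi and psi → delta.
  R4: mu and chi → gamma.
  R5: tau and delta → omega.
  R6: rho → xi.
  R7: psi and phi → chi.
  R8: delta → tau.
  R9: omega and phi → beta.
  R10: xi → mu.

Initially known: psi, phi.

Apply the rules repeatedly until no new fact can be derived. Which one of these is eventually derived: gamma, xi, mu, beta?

beta

psi and phi hold, so chi follows (R7).
chi and psi hold, so delta follows (R3).
delta holds, so tau follows (R8).
From tau and delta, R5 gives omega.
From omega and phi, R9 gives beta.
gamma would need mu and chi (R4), but mu is never established. xi would need rho (R6), but rho is never established. mu would need xi (R10), but xi is never established.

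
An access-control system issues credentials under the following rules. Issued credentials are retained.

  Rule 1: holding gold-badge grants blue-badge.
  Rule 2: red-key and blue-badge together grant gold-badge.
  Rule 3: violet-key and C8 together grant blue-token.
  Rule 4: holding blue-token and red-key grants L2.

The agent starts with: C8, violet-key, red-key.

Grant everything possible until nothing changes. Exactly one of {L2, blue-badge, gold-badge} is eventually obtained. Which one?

L2

Holding violet-key and C8 grants blue-token (Rule 3).
Holding blue-token and red-key grants L2 (Rule 4).
blue-badge would need gold-badge (Rule 1), but gold-badge is never granted. gold-badge would need red-key and blue-badge (Rule 2), but blue-badge is never granted.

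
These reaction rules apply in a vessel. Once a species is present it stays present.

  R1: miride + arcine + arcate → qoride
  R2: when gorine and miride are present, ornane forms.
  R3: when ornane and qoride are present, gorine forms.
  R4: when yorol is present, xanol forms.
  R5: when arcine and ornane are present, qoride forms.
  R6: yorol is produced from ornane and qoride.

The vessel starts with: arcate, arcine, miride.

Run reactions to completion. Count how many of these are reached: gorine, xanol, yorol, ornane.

0

gorine would need ornane and qoride (R3), but ornane never forms.
xanol would need yorol (R4), but yorol never forms.
yorol would need ornane and qoride (R6), but ornane never forms.
ornane would need gorine and miride (R2), but gorine never forms.
None of the 4 are reached.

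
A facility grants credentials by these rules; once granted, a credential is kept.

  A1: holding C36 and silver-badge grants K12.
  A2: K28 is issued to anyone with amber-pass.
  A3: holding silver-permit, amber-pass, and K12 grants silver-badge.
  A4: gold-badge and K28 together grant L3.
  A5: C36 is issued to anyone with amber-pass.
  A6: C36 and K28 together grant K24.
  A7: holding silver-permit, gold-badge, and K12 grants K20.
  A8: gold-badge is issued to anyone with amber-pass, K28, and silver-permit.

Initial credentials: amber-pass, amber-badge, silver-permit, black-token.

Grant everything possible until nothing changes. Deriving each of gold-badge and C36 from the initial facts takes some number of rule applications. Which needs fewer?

C36: Holding amber-pass grants C36 (A5). [1 rule application]
gold-badge: Holding amber-pass grants K28 (A2). Holding amber-pass, K28, and silver-permit grants gold-badge (A8). [2 rule applications]
C36 needs fewer.

C36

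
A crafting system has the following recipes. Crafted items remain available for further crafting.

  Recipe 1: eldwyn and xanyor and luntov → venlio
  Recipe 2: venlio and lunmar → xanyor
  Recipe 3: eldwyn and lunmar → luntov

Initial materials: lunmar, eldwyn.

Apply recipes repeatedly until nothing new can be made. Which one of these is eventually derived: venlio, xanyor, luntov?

luntov

Using Recipe 3, eldwyn and lunmar make luntov.
venlio would need eldwyn, xanyor, and luntov (Recipe 1), but xanyor is never obtained. xanyor would need venlio and lunmar (Recipe 2), but venlio is never obtained.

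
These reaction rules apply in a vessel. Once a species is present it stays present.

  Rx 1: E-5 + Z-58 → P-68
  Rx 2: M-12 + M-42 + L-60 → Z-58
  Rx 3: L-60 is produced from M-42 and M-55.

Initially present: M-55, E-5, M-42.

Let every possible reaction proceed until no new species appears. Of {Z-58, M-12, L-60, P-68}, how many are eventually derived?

M-42 and M-55 present → L-60 forms (Rx 3).
Z-58 would need M-12, M-42, and L-60 (Rx 2), but M-12 never forms.
No rule produces M-12, and it is not given.
L-60: reached.
P-68 would need E-5 and Z-58 (Rx 1), but Z-58 never forms.
Reached: L-60 — 1 of the 4.

1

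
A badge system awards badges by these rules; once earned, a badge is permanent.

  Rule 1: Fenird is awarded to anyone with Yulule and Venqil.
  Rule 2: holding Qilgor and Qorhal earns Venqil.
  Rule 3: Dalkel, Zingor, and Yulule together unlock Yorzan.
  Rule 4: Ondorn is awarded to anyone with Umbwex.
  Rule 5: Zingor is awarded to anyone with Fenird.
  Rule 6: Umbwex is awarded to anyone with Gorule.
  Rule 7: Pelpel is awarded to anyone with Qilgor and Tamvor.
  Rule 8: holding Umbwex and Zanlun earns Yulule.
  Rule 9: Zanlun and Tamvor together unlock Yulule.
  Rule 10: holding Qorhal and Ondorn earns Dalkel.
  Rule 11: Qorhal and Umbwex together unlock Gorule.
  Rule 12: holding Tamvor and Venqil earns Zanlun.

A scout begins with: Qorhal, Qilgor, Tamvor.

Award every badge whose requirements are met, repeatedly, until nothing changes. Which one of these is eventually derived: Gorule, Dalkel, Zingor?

With Qilgor and Qorhal, Venqil is earned (Rule 2).
With Tamvor and Venqil, Zanlun is earned (Rule 12).
With Zanlun and Tamvor, Yulule is earned (Rule 9).
With Yulule and Venqil, Fenird is earned (Rule 1).
With Fenird, Zingor is earned (Rule 5).
Dalkel would need Qorhal and Ondorn (Rule 10), but Ondorn is never earned. Gorule would need Qorhal and Umbwex (Rule 11), but Umbwex is never earned.

Zingor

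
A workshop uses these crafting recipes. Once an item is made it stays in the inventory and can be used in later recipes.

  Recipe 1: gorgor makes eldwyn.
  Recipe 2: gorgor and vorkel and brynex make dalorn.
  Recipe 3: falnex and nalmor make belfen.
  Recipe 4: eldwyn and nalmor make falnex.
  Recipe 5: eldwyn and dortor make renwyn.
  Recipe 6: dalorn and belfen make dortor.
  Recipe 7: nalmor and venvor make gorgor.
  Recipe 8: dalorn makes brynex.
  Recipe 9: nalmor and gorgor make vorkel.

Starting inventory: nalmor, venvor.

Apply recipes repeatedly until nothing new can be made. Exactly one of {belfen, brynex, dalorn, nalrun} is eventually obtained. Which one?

belfen

nalmor and venvor → gorgor (Recipe 7).
Using Recipe 1, gorgor makes eldwyn.
Using Recipe 4, eldwyn and nalmor make falnex.
Using Recipe 3, falnex and nalmor make belfen.
dalorn would need gorgor, vorkel, and brynex (Recipe 2), but brynex is never obtained. No rule produces nalrun, and it is not given. brynex would need dalorn (Recipe 8), but dalorn is never obtained.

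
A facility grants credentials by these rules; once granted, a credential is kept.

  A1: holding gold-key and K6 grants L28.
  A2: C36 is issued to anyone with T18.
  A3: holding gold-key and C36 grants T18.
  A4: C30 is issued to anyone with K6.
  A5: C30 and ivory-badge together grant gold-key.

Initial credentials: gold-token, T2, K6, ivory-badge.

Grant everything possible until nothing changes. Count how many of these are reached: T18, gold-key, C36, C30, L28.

Holding K6 grants C30 (A4).
Holding C30 and ivory-badge grants gold-key (A5).
Holding gold-key and K6 grants L28 (A1).
T18 would need gold-key and C36 (A3), but C36 is never granted.
gold-key: reached.
C36 would need T18 (A2), but T18 is never granted.
C30: reached.
L28: reached.
Reached: gold-key, C30, and L28 — 3 of the 5.

3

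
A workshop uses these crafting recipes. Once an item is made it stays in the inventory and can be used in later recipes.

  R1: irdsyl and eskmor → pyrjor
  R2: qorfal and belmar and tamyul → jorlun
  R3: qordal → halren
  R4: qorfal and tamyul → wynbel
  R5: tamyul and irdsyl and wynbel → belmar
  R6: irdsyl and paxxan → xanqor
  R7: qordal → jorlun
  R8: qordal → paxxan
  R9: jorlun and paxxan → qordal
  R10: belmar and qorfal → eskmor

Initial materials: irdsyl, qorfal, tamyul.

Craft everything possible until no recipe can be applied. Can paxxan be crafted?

No

paxxan would need qordal (R8), but qordal is never obtained.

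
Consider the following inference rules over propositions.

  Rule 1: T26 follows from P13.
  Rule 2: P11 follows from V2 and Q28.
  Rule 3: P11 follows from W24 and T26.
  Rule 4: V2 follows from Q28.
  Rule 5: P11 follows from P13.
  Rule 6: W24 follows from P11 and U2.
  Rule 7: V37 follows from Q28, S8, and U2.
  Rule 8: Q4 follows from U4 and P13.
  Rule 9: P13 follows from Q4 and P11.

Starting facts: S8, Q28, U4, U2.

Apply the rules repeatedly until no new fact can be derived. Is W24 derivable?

Yes

Q28 holds, so V2 follows (Rule 4).
From V2 and Q28, Rule 2 gives P11.
P11 and U2 hold, so W24 follows (Rule 6).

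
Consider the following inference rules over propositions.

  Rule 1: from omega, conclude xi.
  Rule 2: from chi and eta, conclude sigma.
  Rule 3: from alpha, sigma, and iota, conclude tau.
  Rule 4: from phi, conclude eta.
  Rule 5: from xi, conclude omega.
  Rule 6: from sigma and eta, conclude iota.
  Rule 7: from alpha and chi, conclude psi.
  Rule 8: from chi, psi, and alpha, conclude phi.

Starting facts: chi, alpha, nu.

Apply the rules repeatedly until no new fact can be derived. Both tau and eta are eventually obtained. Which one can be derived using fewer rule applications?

eta

eta: alpha and chi hold, so psi follows (Rule 7). From chi, psi, and alpha, Rule 8 gives phi. From phi, Rule 4 gives eta. [3 rule applications]
tau: alpha and chi hold, so psi follows (Rule 7). chi, psi, and alpha hold, so phi follows (Rule 8). From phi, Rule 4 gives eta. From chi and eta, Rule 2 gives sigma. sigma and eta hold, so iota follows (Rule 6). From alpha, sigma, and iota, Rule 3 gives tau. [6 rule applications]
eta needs fewer.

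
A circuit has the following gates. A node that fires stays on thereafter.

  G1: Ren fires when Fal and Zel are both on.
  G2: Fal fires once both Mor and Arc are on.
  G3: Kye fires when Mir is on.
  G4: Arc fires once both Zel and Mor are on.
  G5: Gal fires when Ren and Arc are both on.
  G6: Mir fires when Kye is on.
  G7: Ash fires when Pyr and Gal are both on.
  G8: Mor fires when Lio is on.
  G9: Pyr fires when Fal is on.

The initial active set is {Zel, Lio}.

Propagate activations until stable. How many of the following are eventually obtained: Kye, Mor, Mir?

1

Lio is on, so Mor fires (G8).
Kye would need Mir (G3), but Mir never turns on.
Mor: reached.
Mir would need Kye (G6), but Kye never turns on.
Reached: Mor — 1 of the 3.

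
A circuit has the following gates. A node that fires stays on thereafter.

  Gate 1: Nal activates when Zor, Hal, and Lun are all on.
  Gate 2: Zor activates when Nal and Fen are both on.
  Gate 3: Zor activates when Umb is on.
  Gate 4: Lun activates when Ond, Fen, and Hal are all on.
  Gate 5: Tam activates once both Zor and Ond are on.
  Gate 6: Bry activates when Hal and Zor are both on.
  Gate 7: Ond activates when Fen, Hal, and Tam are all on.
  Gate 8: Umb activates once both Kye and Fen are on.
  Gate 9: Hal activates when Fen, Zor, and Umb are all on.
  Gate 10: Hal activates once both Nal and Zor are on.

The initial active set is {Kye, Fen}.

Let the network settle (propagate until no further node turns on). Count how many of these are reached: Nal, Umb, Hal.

Gate 8: Kye and Fen on → Umb on.
Umb is on, so Zor activates (Gate 3).
Fen, Zor, and Umb are on, so Hal activates (Gate 9).
Nal would need Zor, Hal, and Lun (Gate 1), but Lun never turns on.
Umb: reached.
Hal: reached.
Reached: Umb and Hal — 2 of the 3.

2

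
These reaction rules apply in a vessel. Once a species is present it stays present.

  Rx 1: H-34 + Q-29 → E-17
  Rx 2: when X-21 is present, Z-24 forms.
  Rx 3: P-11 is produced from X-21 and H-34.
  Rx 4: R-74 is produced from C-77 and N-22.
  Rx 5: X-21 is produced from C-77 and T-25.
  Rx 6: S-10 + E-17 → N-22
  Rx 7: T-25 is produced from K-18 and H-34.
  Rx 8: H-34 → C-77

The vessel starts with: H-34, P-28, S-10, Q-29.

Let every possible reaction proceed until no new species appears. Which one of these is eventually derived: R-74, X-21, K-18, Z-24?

H-34 and Q-29 present → E-17 forms (Rx 1).
H-34 present → C-77 forms (Rx 8).
S-10 and E-17 present → N-22 forms (Rx 6).
C-77 and N-22 present → R-74 forms (Rx 4).
No rule produces K-18, and it is not given. X-21 would need C-77 and T-25 (Rx 5), but T-25 never forms. Z-24 would need X-21 (Rx 2), but X-21 never forms.

R-74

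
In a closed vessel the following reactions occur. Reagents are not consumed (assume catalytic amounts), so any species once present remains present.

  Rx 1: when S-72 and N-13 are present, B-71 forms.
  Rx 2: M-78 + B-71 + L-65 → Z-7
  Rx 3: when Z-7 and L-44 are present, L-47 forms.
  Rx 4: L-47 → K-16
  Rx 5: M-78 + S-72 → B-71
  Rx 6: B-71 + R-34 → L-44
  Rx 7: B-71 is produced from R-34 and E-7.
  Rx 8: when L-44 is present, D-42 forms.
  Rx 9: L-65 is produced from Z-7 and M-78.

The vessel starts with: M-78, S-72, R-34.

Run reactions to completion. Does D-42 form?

M-78 and S-72 present → B-71 forms (Rx 5).
B-71 and R-34 present → L-44 forms (Rx 6).
L-44 present → D-42 forms (Rx 8).

Yes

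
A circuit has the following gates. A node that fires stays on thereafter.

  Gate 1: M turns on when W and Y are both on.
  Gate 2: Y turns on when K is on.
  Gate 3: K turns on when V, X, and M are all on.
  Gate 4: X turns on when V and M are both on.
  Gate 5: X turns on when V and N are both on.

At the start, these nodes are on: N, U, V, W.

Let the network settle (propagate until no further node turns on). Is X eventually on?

Yes

Gate 5: V and N on → X on.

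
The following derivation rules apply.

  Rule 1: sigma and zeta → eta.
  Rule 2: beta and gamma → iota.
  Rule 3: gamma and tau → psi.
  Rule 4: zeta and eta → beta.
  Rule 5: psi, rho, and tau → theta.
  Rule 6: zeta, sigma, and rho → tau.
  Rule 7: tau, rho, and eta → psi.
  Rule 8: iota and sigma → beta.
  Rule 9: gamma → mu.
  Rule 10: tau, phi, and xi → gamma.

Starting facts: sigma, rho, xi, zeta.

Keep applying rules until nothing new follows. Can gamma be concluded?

No

gamma would need tau, phi, and xi (Rule 10), but phi is never established.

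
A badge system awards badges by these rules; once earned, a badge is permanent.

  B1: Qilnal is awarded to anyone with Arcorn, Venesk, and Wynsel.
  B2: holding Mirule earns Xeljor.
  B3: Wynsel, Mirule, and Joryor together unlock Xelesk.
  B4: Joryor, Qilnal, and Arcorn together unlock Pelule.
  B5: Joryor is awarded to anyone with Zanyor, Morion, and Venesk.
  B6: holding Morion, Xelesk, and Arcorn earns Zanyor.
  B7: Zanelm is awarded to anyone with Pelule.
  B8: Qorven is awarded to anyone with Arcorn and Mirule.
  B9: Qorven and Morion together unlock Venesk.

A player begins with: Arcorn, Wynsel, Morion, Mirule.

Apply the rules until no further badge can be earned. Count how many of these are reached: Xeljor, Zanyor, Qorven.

With Mirule, Xeljor is earned (B2).
With Arcorn and Mirule, Qorven is earned (B8).
Xeljor: reached.
Zanyor would need Morion, Xelesk, and Arcorn (B6), but Xelesk is never earned.
Qorven: reached.
Reached: Xeljor and Qorven — 2 of the 3.

2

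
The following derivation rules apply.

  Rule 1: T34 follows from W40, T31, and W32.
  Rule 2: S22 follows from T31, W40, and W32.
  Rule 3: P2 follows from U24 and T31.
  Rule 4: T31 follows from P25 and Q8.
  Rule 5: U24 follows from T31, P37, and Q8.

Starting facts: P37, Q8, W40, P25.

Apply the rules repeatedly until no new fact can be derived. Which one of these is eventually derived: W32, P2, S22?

P25 and Q8 hold, so T31 follows (Rule 4).
T31, P37, and Q8 hold, so U24 follows (Rule 5).
From U24 and T31, Rule 3 gives P2.
No rule produces W32, and it is not given. S22 would need T31, W40, and W32 (Rule 2), but W32 is never established.

P2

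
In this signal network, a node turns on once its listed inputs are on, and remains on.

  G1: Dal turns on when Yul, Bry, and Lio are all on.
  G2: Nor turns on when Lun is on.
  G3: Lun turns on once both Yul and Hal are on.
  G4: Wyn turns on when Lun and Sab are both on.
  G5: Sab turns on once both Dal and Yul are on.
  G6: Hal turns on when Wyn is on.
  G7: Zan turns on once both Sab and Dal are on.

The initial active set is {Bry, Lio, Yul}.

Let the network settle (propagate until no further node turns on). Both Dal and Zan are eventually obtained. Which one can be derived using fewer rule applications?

Dal

Dal: Yul, Bry, and Lio are on, so Dal turns on (G1). [1 rule application]
Zan: G1: Yul, Bry, and Lio on → Dal on. G5: Dal and Yul on → Sab on. Sab and Dal are on, so Zan turns on (G7). [3 rule applications]
Dal needs fewer.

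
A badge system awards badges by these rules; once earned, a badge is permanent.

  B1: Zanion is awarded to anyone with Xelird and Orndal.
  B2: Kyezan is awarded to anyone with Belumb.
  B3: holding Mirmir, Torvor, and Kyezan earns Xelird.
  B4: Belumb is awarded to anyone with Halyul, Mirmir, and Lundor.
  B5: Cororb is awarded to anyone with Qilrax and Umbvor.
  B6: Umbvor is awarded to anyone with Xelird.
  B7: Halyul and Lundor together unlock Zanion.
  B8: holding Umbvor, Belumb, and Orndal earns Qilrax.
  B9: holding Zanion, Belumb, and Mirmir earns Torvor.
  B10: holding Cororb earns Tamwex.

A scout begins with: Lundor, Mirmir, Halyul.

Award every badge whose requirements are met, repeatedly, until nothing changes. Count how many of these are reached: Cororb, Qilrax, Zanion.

With Halyul and Lundor, Zanion is earned (B7).
Cororb would need Qilrax and Umbvor (B5), but Qilrax is never earned.
Qilrax would need Umbvor, Belumb, and Orndal (B8), but Orndal is never earned.
Zanion: reached.
Reached: Zanion — 1 of the 3.

1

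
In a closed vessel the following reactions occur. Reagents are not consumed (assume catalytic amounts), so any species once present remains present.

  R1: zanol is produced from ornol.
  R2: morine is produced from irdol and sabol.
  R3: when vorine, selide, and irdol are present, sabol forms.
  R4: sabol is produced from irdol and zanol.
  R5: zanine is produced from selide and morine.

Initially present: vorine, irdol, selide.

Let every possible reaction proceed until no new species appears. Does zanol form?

zanol would need ornol (R1), but ornol never forms.

No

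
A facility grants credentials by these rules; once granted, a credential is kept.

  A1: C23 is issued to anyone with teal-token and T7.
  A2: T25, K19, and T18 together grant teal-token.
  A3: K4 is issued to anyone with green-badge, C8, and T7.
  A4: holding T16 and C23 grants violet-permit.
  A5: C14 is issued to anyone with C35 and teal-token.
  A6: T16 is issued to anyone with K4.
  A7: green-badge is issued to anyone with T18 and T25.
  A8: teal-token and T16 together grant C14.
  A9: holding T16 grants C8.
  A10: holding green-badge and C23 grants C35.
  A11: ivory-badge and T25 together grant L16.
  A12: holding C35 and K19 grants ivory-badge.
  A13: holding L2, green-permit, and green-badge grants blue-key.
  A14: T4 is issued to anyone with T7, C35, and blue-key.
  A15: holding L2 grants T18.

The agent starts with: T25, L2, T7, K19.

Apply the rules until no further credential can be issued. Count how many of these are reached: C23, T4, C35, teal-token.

Holding L2 grants T18 (A15).
Holding T18 and T25 grants green-badge (A7).
Holding T25, K19, and T18 grants teal-token (A2).
Holding teal-token and T7 grants C23 (A1).
Holding green-badge and C23 grants C35 (A10).
C23: reached.
T4 would need T7, C35, and blue-key (A14), but blue-key is never granted.
C35: reached.
teal-token: reached.
Reached: C23, C35, and teal-token — 3 of the 4.

3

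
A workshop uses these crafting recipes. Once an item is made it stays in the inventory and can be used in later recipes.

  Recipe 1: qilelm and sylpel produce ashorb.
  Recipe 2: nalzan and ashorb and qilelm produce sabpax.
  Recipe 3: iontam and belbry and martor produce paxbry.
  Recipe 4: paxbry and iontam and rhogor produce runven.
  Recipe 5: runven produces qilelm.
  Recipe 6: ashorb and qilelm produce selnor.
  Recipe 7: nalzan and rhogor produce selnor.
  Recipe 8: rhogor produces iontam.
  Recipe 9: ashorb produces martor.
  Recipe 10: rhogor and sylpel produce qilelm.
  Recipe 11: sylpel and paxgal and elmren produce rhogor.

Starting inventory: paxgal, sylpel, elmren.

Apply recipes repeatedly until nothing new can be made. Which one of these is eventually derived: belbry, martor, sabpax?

martor

Using Recipe 11, sylpel, paxgal, and elmren make rhogor.
Using Recipe 10, rhogor and sylpel make qilelm.
qilelm and sylpel → ashorb (Recipe 1).
ashorb → martor (Recipe 9).
sabpax would need nalzan, ashorb, and qilelm (Recipe 2), but nalzan is never obtained. No rule produces belbry, and it is not given.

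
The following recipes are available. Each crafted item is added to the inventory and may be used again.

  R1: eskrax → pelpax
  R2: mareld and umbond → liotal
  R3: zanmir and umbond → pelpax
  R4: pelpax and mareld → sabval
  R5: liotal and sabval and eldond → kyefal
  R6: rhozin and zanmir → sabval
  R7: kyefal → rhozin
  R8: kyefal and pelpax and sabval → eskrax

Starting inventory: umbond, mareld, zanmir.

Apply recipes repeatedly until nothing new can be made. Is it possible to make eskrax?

No

eskrax would need kyefal, pelpax, and sabval (R8), but kyefal is never obtained.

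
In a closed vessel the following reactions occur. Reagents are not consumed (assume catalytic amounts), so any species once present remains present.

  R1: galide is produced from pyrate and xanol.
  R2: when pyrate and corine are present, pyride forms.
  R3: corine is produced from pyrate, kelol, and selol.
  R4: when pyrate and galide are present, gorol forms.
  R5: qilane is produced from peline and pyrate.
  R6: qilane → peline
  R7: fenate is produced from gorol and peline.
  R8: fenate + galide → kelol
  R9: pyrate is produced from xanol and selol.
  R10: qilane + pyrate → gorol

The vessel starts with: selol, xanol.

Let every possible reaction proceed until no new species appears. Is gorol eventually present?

Yes

xanol and selol present → pyrate forms (R9).
pyrate and xanol present → galide forms (R1).
pyrate and galide present → gorol forms (R4).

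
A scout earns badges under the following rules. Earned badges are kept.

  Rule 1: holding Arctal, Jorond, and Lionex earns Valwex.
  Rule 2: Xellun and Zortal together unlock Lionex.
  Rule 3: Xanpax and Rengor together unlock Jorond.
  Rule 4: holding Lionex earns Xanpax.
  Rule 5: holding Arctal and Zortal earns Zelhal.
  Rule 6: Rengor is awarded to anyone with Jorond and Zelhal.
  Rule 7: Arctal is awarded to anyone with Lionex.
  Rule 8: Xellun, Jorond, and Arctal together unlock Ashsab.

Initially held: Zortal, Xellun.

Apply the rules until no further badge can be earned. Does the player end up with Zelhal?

With Xellun and Zortal, Lionex is earned (Rule 2).
With Lionex, Arctal is earned (Rule 7).
With Arctal and Zortal, Zelhal is earned (Rule 5).

Yes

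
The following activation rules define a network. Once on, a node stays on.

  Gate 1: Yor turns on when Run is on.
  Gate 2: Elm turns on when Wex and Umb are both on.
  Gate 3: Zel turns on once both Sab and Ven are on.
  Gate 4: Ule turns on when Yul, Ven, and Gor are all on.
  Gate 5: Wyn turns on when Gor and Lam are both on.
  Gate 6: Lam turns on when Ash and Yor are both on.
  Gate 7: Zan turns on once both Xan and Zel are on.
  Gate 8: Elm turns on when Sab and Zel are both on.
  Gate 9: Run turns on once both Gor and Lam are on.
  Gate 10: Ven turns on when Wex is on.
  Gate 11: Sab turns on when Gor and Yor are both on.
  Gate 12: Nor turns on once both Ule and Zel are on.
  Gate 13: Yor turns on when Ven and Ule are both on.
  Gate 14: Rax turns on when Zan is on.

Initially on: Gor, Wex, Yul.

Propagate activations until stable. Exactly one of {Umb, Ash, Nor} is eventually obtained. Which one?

Wex is on, so Ven turns on (Gate 10).
Gate 4: Yul, Ven, and Gor on → Ule on.
Ven and Ule are on, so Yor turns on (Gate 13).
Gor and Yor are on, so Sab turns on (Gate 11).
Sab and Ven are on, so Zel turns on (Gate 3).
Ule and Zel are on, so Nor turns on (Gate 12).
No rule produces Umb, and it is not given. No rule produces Ash, and it is not given.

Nor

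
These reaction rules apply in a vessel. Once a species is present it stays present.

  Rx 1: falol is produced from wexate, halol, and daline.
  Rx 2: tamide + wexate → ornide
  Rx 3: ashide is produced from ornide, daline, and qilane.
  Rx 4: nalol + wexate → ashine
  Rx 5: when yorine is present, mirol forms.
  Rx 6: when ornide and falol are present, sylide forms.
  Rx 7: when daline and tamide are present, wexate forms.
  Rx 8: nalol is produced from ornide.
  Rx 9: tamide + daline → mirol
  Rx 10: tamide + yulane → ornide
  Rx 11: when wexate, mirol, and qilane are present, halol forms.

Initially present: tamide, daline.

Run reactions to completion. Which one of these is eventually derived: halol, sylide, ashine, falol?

daline and tamide present → wexate forms (Rx 7).
tamide and wexate present → ornide forms (Rx 2).
ornide present → nalol forms (Rx 8).
nalol and wexate present → ashine forms (Rx 4).
falol would need wexate, halol, and daline (Rx 1), but halol never forms. halol would need wexate, mirol, and qilane (Rx 11), but qilane never forms. sylide would need ornide and falol (Rx 6), but falol never forms.

ashine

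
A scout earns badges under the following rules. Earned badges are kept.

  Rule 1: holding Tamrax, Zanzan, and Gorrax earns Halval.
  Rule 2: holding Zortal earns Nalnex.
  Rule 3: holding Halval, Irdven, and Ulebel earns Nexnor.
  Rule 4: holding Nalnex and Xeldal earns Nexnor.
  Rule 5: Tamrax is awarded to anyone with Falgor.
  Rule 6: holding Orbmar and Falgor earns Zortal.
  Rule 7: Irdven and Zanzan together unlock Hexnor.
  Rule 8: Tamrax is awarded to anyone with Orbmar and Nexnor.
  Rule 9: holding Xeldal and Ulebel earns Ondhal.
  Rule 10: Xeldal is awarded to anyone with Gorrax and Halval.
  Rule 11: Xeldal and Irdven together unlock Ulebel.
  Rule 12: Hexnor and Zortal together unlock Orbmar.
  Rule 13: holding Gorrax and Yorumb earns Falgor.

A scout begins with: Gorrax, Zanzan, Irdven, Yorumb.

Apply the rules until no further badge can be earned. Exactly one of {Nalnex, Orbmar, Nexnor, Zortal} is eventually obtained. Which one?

Nexnor

With Gorrax and Yorumb, Falgor is earned (Rule 13).
With Falgor, Tamrax is earned (Rule 5).
With Tamrax, Zanzan, and Gorrax, Halval is earned (Rule 1).
With Gorrax and Halval, Xeldal is earned (Rule 10).
With Xeldal and Irdven, Ulebel is earned (Rule 11).
With Halval, Irdven, and Ulebel, Nexnor is earned (Rule 3).
Orbmar would need Hexnor and Zortal (Rule 12), but Zortal is never earned. Nalnex would need Zortal (Rule 2), but Zortal is never earned. Zortal would need Orbmar and Falgor (Rule 6), but Orbmar is never earned.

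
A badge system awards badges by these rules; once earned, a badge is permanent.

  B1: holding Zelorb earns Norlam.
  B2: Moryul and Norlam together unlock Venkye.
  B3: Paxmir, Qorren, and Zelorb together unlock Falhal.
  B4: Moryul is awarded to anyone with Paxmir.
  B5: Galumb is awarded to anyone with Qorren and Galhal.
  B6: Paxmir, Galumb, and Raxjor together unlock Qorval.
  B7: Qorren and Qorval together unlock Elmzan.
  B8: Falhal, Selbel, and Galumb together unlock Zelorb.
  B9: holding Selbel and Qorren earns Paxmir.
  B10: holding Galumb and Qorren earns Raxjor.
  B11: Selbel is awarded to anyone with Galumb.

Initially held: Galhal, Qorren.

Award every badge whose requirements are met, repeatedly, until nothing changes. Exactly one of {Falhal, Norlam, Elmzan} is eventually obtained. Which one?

With Qorren and Galhal, Galumb is earned (B5).
With Galumb and Qorren, Raxjor is earned (B10).
With Galumb, Selbel is earned (B11).
With Selbel and Qorren, Paxmir is earned (B9).
With Paxmir, Galumb, and Raxjor, Qorval is earned (B6).
With Qorren and Qorval, Elmzan is earned (B7).
Norlam would need Zelorb (B1), but Zelorb is never earned. Falhal would need Paxmir, Qorren, and Zelorb (B3), but Zelorb is never earned.

Elmzan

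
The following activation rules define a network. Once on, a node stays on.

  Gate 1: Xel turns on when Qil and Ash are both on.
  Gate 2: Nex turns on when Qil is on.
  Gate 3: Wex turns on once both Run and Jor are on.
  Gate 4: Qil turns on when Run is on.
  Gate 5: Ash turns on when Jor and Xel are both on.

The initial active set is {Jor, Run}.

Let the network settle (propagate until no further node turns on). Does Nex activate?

Yes

Run is on, so Qil turns on (Gate 4).
Qil is on, so Nex turns on (Gate 2).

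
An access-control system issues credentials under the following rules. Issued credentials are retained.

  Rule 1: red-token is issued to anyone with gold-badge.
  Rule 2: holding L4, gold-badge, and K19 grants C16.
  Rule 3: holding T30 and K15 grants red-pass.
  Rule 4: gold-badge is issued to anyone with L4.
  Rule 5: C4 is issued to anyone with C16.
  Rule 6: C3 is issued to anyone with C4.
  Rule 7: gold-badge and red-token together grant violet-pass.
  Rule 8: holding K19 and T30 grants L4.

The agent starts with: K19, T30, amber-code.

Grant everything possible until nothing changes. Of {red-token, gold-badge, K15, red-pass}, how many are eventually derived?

Holding K19 and T30 grants L4 (Rule 8).
Holding L4 grants gold-badge (Rule 4).
Holding gold-badge grants red-token (Rule 1).
red-token: reached.
gold-badge: reached.
No rule produces K15, and it is not given.
red-pass would need T30 and K15 (Rule 3), but K15 is never granted.
Reached: red-token and gold-badge — 2 of the 4.

2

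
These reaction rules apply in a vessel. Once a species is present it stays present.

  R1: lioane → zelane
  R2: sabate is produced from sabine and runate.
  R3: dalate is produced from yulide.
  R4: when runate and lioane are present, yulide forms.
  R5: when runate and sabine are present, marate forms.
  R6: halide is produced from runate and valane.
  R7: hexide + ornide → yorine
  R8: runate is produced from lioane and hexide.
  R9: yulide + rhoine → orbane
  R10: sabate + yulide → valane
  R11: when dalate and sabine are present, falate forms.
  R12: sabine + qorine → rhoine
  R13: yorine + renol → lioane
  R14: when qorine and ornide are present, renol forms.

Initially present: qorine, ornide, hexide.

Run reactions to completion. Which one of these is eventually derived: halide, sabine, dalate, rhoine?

hexide and ornide present → yorine forms (R7).
qorine and ornide present → renol forms (R14).
yorine and renol present → lioane forms (R13).
lioane and hexide present → runate forms (R8).
runate and lioane present → yulide forms (R4).
yulide present → dalate forms (R3).
halide would need runate and valane (R6), but valane never forms. rhoine would need sabine and qorine (R12), but sabine never forms. No rule produces sabine, and it is not given.

dalate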